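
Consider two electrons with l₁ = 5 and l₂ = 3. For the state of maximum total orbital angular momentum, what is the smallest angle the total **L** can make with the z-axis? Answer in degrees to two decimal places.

The total orbital quantum number L ranges from |l₁ − l₂| to l₁ + l₂ in integer steps.
L ∈ {2, 3, 4, 5, 6, 7, 8}.
The maximum is L = 8, with |L_tot| = ℏ√(8·9) = 6√2 ℏ.
The minimum angle with z is arccos(8/√72) ≈ 19.47°.

θ_min ≈ 19.47°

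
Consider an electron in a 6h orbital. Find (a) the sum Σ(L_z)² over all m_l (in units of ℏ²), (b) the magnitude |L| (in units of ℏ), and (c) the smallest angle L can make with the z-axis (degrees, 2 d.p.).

Σ(L_z)² = 110 ℏ²; |L| = √30 ℏ ≈ 5.477ℏ; θ_min ≈ 24.09°

For 6h, l = 5.
Σ m_l² = 110, so Σ(L_z)² = 110 ℏ².
|L| = ℏ√(5·6) = √30 ℏ ≈ 5.477ℏ.
cos θ_min = 5/√30, so θ_min ≈ 24.09°.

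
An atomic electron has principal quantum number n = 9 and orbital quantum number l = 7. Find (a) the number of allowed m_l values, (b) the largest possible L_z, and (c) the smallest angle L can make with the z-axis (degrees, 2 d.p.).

There are 2l+1 = 15 values of m_l.
L_z,max = lℏ = 7ℏ.
cos θ_min = 7/√56, so θ_min ≈ 20.70°.

15 values; L_z,max = 7ℏ; θ_min ≈ 20.70°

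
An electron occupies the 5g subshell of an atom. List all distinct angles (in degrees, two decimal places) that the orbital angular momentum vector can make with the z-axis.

For 5g, l = 4.
|L| = ℏ√(l(l+1)) = 2√5 ℏ.
cos θ = m_l/√20 for each m_l ∈ {-4, -3, -2, -1, 0, 1, 2, 3, 4}.

θ ∈ {26.57°, 47.87°, 63.43°, 77.08°, 90.00°, 102.92°, 116.57°, 132.13°, 153.43°}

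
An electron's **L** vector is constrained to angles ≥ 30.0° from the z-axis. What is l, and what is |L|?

l = 3, |L| = 2√3 ℏ ≈ 3.464ℏ

cos θ_min = l/√(l(l+1)) = √(l/(l+1)), so l/(l+1) = cos²(30.0°) = 0.7500.
l = cos²θ/sin²θ ≈ 3.
Then |L| = ℏ√(3·4) = 2√3 ℏ.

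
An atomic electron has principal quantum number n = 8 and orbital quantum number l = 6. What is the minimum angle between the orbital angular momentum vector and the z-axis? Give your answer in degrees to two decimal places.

θ_min ≈ 22.21°

|L|² = l(l+1)ℏ² = 42ℏ², so |L| = √42 ℏ.
The smallest angle corresponds to the largest L_z, i.e. m_l = l = 6, giving L_z = 6ℏ.
cos θ_min = 6/√42, so θ_min ≈ 22.21°.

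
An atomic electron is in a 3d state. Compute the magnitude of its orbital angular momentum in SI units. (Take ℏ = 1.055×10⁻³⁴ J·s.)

|L| = 2.584×10⁻³⁴ J·s

3d means n = 3, l = 2.
|L| = ℏ√(l(l+1)) = ℏ√(2·3) = √6 ℏ
Numerically, |L| = 2.449 × (1.055×10⁻³⁴ J·s) = 2.584×10⁻³⁴ J·s.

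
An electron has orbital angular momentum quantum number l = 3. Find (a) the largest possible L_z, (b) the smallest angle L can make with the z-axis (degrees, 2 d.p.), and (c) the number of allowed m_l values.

L_z,max = 3ℏ; θ_min ≈ 30.00°; 7 values

L_z,max = lℏ = 3ℏ.
cos θ_min = 3/√12, so θ_min ≈ 30.00°.
There are 2l+1 = 7 values of m_l.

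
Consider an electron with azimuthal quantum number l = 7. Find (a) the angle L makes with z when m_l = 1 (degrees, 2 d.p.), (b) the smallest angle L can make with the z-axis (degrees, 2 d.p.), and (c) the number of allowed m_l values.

For m_l = 1: cos θ = 1/√56, θ ≈ 82.32°.
cos θ_min = 7/√56, so θ_min ≈ 20.70°.
There are 2l+1 = 15 values of m_l.

θ(m_l=1) ≈ 82.32°; θ_min ≈ 20.70°; 15 values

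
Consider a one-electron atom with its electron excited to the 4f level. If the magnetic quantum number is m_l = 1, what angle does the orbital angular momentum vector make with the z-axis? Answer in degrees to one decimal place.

θ ≈ 73.2°

The 4f level has l = 3.
|L| = ℏ√(l(l+1)) = 2√3 ℏ.
L_z = m_l ℏ = 1ℏ.
cos θ = L_z/|L| = 1/√12, so θ ≈ 73.2°.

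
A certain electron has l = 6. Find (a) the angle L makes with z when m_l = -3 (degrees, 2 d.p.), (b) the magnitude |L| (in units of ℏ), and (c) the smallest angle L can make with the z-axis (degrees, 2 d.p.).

For m_l = -3: cos θ = -3/√42, θ ≈ 117.58°.
|L| = ℏ√(6·7) = √42 ℏ ≈ 6.481ℏ.
cos θ_min = 6/√42, so θ_min ≈ 22.21°.

θ(m_l=-3) ≈ 117.58°; |L| = √42 ℏ ≈ 6.481ℏ; θ_min ≈ 22.21°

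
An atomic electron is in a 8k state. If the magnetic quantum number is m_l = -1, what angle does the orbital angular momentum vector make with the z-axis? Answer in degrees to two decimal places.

θ ≈ 97.68°

For 8k, l = 7.
|L|² = l(l+1)ℏ² = 56ℏ², so |L| = 2√14 ℏ.
L_z = m_l ℏ = −1ℏ.
cos θ = L_z/|L| = -1/√56, so θ ≈ 97.68°.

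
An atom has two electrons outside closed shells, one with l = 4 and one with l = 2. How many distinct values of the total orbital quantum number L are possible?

5

Angular momentum addition gives L = |l₁ − l₂|, …, l₁ + l₂.
So L can be 2, 3, 4, 5, 6.
That is 5 values.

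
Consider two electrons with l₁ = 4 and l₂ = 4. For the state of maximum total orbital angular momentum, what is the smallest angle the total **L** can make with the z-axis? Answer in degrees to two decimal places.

θ_min ≈ 19.47°

Angular momentum addition gives L = |l₁ − l₂|, …, l₁ + l₂.
Allowed values: L = 0, 1, 2, 3, 4, 5, 6, 7, 8.
The maximum is L = 8, with |L_tot| = ℏ√(8·9) = 6√2 ℏ.
The minimum angle with z is arccos(8/√72) ≈ 19.47°.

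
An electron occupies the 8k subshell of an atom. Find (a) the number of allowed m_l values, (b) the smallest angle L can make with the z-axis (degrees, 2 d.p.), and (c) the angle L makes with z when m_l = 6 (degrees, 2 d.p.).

15 values; θ_min ≈ 20.70°; θ(m_l=6) ≈ 36.70°

8k means n = 8, l = 7.
There are 2l+1 = 15 values of m_l.
cos θ_min = 7/√56, so θ_min ≈ 20.70°.
For m_l = 6: cos θ = 6/√56, θ ≈ 36.70°.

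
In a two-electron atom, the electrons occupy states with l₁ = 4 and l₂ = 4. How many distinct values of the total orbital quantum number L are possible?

9

L runs from |4 − 4| = 0 to 4 + 4 = 8.
So L can be 0, 1, 2, 3, 4, 5, 6, 7, 8.
That is 9 values.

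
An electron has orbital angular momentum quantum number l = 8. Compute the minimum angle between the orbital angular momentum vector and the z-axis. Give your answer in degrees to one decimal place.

|L| = ℏ√(l(l+1)) = 6√2 ℏ.
The smallest angle corresponds to the largest L_z, i.e. m_l = l = 8, giving L_z = 8ℏ.
cos θ_min = 8/√72, so θ_min ≈ 19.5°.

θ_min ≈ 19.5°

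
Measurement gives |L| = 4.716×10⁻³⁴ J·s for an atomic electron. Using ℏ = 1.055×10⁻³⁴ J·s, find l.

Dividing by ℏ: |L|/ℏ ≈ 4.470.
l(l+1) ≈ 4.470² ≈ 19.98, so l = 4.

l = 4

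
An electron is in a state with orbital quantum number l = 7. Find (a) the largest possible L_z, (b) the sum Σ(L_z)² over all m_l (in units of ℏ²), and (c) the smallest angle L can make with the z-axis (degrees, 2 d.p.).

L_z,max = 7ℏ; Σ(L_z)² = 280 ℏ²; θ_min ≈ 20.70°

L_z,max = lℏ = 7ℏ.
Σ m_l² = 280, so Σ(L_z)² = 280 ℏ².
cos θ_min = 7/√56, so θ_min ≈ 20.70°.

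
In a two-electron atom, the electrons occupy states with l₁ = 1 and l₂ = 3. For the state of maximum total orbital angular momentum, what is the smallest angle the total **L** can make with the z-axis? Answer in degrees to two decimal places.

θ_min ≈ 26.57°

L runs from |1 − 3| = 2 to 1 + 3 = 4.
So L can be 2, 3, 4.
The maximum is L = 4, with |L_tot| = ℏ√(4·5) = 2√5 ℏ.
The minimum angle with z is arccos(4/√20) ≈ 26.57°.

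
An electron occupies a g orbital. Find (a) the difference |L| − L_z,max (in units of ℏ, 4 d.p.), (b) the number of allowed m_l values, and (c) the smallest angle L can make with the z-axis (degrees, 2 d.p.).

The letter g corresponds to l = 4.
|L| − L_z,max = (2√5 − 4)ℏ ≈ 0.4721ℏ.
There are 2l+1 = 9 values of m_l.
cos θ_min = 4/√20, so θ_min ≈ 26.57°.

|L|−L_z,max ≈ 0.4721ℏ; 9 values; θ_min ≈ 26.57°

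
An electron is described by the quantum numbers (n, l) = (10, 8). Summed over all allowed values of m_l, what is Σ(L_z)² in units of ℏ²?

Σ(L_z)² = 408 ℏ²

m_l runs from −8 to 8, i.e. {-8, -7, -6, -5, -4, -3, -2, -1, 0, 1, 2, 3, 4, 5, 6, 7, 8}.
Σ m_l² = 2·(1 + 4 + 9 + 16 + 25 + 36 + 49 + 64) = 408.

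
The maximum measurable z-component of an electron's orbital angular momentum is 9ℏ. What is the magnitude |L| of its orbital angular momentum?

The maximum L_z equals lℏ, giving l = 9.
|L| = √(l(l+1)) ℏ = 3√10 ℏ.

|L| = 3√10 ℏ ≈ 9.487ℏ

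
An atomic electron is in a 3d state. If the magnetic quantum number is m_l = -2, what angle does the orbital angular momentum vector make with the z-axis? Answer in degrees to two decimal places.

θ ≈ 144.74°

The 3d subshell has l = 2.
|L| = √(l(l+1)) ℏ = √6 ℏ.
L_z = m_l ℏ = −2ℏ.
cos θ = L_z/|L| = -2/√6, so θ ≈ 144.74°.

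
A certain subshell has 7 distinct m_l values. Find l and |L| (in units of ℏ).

7 = 2l + 1, so l = (7−1)/2 = 3.
Then |L| = √(l(l+1)) ℏ = 2√3 ℏ.

l = 3, |L| = 2√3 ℏ ≈ 3.464ℏ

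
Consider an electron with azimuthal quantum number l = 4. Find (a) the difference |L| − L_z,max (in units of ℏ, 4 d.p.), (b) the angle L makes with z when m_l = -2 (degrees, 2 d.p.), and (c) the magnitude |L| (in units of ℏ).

|L| − L_z,max = (2√5 − 4)ℏ ≈ 0.4721ℏ.
For m_l = -2: cos θ = -2/√20, θ ≈ 116.57°.
|L| = ℏ√(4·5) = 2√5 ℏ ≈ 4.472ℏ.

|L|−L_z,max ≈ 0.4721ℏ; θ(m_l=-2) ≈ 116.57°; |L| = 2√5 ℏ ≈ 4.472ℏ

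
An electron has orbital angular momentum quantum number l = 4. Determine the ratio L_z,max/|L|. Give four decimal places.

L_z,max/|L| = 0.8944

|L| = 2√5 ℏ ≈ 4.4721ℏ, while L_z,max = lℏ = 4ℏ.
L_z,max/|L| = 4/√20 = 0.8944.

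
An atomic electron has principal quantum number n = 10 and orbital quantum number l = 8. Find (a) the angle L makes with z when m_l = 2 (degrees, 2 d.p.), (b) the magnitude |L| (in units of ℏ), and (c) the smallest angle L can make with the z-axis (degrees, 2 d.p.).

For m_l = 2: cos θ = 2/√72, θ ≈ 76.37°.
|L| = ℏ√(8·9) = 6√2 ℏ ≈ 8.485ℏ.
cos θ_min = 8/√72, so θ_min ≈ 19.47°.

θ(m_l=2) ≈ 76.37°; |L| = 6√2 ℏ ≈ 8.485ℏ; θ_min ≈ 19.47°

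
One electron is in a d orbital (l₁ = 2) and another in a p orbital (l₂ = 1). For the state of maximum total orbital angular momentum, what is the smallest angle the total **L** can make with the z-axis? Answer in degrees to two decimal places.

θ_min ≈ 30.00°

The total orbital quantum number L ranges from |l₁ − l₂| to l₁ + l₂ in integer steps.
L ∈ {1, 2, 3}.
The maximum is L = 3, with |L_tot| = ℏ√(3·4) = 2√3 ℏ.
The minimum angle with z is arccos(3/√12) ≈ 30.00°.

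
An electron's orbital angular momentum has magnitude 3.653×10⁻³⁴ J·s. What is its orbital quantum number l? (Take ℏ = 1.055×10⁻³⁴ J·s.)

l = 3

Dividing by ℏ: |L|/ℏ ≈ 3.463.
(|L|/ℏ)² = l(l+1) ≈ 11.99 ⇒ l = 3.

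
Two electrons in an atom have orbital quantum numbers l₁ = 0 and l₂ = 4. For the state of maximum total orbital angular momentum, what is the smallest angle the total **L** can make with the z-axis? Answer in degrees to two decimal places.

θ_min ≈ 26.57°

Angular momentum addition gives L = |l₁ − l₂|, …, l₁ + l₂.
Allowed values: L = 4.
The maximum is L = 4, with |L_tot| = ℏ√(4·5) = 2√5 ℏ.
The minimum angle with z is arccos(4/√20) ≈ 26.57°.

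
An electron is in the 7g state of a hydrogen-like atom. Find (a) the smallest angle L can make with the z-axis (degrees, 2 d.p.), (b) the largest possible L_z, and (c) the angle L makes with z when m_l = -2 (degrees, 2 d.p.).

θ_min ≈ 26.57°; L_z,max = 4ℏ; θ(m_l=-2) ≈ 116.57°

For 7g, l = 4.
cos θ_min = 4/√20, so θ_min ≈ 26.57°.
L_z,max = lℏ = 4ℏ.
For m_l = -2: cos θ = -2/√20, θ ≈ 116.57°.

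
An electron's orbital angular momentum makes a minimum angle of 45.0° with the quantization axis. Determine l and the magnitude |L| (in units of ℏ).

At minimum angle, m_l = l, so cos θ = l/√(l(l+1)); cos²θ = l/(l+1) = 0.5000.
Thus l = 0.5000/(1 − 0.5000) ≈ 1.
Then |L| = ℏ√(1·2) = √2 ℏ.

l = 1, |L| = √2 ℏ ≈ 1.414ℏ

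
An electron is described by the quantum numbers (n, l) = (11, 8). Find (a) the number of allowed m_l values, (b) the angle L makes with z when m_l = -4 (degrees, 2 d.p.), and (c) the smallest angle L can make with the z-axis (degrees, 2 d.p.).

17 values; θ(m_l=-4) ≈ 118.13°; θ_min ≈ 19.47°

There are 2l+1 = 17 values of m_l.
For m_l = -4: cos θ = -4/√72, θ ≈ 118.13°.
cos θ_min = 8/√72, so θ_min ≈ 19.47°.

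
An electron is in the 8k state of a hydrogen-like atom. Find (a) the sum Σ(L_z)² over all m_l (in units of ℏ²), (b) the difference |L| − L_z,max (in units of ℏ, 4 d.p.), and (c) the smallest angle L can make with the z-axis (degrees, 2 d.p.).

Σ(L_z)² = 280 ℏ²; |L|−L_z,max ≈ 0.4833ℏ; θ_min ≈ 20.70°

The 8k subshell has l = 7.
Σ m_l² = 280, so Σ(L_z)² = 280 ℏ².
|L| − L_z,max = (2√14 − 7)ℏ ≈ 0.4833ℏ.
cos θ_min = 7/√56, so θ_min ≈ 20.70°.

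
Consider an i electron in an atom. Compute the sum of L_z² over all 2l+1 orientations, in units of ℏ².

The letter i corresponds to l = 6.
m_l ∈ {-6, -5, -4, -3, -2, -1, 0, 1, 2, 3, 4, 5, 6}.
Σ m_l² = l(l+1)(2l+1)/3 = 6·7·13/3 = 182.

Σ(L_z)² = 182 ℏ²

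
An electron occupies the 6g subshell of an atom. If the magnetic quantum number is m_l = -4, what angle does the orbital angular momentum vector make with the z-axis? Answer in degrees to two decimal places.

θ ≈ 153.43°

For 6g, l = 4.
|L| = √(l(l+1)) ℏ = 2√5 ℏ.
L_z = m_l ℏ = −4ℏ.
cos θ = L_z/|L| = -4/√20, so θ ≈ 153.43°.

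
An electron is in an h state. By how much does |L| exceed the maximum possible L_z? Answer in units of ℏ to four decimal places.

An h state has l = 5.
|L| = √30 ℏ ≈ 5.4772ℏ, while L_z,max = lℏ = 5ℏ.
The difference is (√30 − 5)ℏ ≈ 0.4772ℏ.

|L| − L_z,max ≈ 0.4772ℏ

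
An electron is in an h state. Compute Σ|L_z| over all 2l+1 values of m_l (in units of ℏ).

Σ|L_z| = 30 ℏ

For an h orbital, l = 5.
m_l runs from −5 to 5, i.e. {-5, -4, -3, -2, -1, 0, 1, 2, 3, 4, 5}.
Σ|m_l| = 2·5(5+1)/2 = 30.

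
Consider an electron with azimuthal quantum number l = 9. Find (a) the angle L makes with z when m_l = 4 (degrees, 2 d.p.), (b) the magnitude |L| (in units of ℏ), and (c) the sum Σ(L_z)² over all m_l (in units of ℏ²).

θ(m_l=4) ≈ 65.06°; |L| = 3√10 ℏ ≈ 9.487ℏ; Σ(L_z)² = 570 ℏ²

For m_l = 4: cos θ = 4/√90, θ ≈ 65.06°.
|L| = ℏ√(9·10) = 3√10 ℏ ≈ 9.487ℏ.
Σ m_l² = 570, so Σ(L_z)² = 570 ℏ².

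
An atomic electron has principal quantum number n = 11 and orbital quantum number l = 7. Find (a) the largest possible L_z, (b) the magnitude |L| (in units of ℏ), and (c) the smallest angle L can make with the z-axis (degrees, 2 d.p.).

L_z,max = 7ℏ; |L| = 2√14 ℏ ≈ 7.483ℏ; θ_min ≈ 20.70°

L_z,max = lℏ = 7ℏ.
|L| = ℏ√(7·8) = 2√14 ℏ ≈ 7.483ℏ.
cos θ_min = 7/√56, so θ_min ≈ 20.70°.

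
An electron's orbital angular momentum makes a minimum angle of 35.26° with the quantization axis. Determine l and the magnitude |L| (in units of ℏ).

cos²θ_min = l/(l+1) = 0.6667.
Thus l = 0.6667/(1 − 0.6667) ≈ 2.
Then |L| = ℏ√(2·3) = √6 ℏ.

l = 2, |L| = √6 ℏ ≈ 2.449ℏ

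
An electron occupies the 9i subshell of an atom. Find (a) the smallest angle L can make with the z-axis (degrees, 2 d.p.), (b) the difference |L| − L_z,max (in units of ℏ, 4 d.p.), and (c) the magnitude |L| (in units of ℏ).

9i means n = 9, l = 6.
cos θ_min = 6/√42, so θ_min ≈ 22.21°.
|L| − L_z,max = (√42 − 6)ℏ ≈ 0.4807ℏ.
|L| = ℏ√(6·7) = √42 ℏ ≈ 6.481ℏ.

θ_min ≈ 22.21°; |L|−L_z,max ≈ 0.4807ℏ; |L| = √42 ℏ ≈ 6.481ℏ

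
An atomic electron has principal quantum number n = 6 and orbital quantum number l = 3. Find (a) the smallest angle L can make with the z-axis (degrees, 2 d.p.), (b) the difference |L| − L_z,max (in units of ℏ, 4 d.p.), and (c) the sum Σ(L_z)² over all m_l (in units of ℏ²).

θ_min ≈ 30.00°; |L|−L_z,max ≈ 0.4641ℏ; Σ(L_z)² = 28 ℏ²

cos θ_min = 3/√12, so θ_min ≈ 30.00°.
|L| − L_z,max = (2√3 − 3)ℏ ≈ 0.4641ℏ.
Σ m_l² = 28, so Σ(L_z)² = 28 ℏ².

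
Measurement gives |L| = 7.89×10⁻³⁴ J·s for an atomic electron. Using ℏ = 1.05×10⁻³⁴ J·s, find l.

l = 7

|L|/ℏ = (7.89×10⁻³⁴)/(1.05×10⁻³⁴) ≈ 7.514.
(|L|/ℏ)² = l(l+1) ≈ 56.46 ⇒ l = 7.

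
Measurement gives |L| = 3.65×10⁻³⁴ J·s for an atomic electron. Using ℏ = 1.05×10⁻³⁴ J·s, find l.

l = 3

|L|/ℏ = (3.65×10⁻³⁴)/(1.05×10⁻³⁴) ≈ 3.476.
Set l(l+1) = 12.08; the integer solution is l = 3.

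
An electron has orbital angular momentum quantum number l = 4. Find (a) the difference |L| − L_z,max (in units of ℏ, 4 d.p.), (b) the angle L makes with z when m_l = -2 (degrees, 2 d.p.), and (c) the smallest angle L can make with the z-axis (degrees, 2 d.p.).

|L| − L_z,max = (2√5 − 4)ℏ ≈ 0.4721ℏ.
For m_l = -2: cos θ = -2/√20, θ ≈ 116.57°.
cos θ_min = 4/√20, so θ_min ≈ 26.57°.

|L|−L_z,max ≈ 0.4721ℏ; θ(m_l=-2) ≈ 116.57°; θ_min ≈ 26.57°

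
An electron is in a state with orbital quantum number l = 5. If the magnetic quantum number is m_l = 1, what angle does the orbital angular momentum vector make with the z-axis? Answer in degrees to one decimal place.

θ ≈ 79.5°

|L| = ℏ√(l(l+1)) = √30 ℏ.
L_z = m_l ℏ = 1ℏ.
cos θ = L_z/|L| = 1/√30, so θ ≈ 79.5°.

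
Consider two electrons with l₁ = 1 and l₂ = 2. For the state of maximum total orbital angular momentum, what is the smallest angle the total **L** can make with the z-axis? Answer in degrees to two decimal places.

Angular momentum addition gives L = |l₁ − l₂|, …, l₁ + l₂.
Allowed values: L = 1, 2, 3.
The maximum is L = 3, with |L_tot| = ℏ√(3·4) = 2√3 ℏ.
The minimum angle with z is arccos(3/√12) ≈ 30.00°.

θ_min ≈ 30.00°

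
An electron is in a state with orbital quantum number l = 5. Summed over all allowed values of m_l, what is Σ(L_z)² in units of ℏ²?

The allowed m_l values are -5, -4, -3, -2, -1, 0, 1, 2, 3, 4, 5.
Summing m² from −5 to 5: Σ m_l² = 110.

Σ(L_z)² = 110 ℏ²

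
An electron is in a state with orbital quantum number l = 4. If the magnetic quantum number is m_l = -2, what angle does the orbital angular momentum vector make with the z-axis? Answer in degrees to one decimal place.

|L| = ℏ√(l(l+1)) = 2√5 ℏ.
L_z = m_l ℏ = −2ℏ.
cos θ = L_z/|L| = -2/√20, so θ ≈ 116.6°.

θ ≈ 116.6°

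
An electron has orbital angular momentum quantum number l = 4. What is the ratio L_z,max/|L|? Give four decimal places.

L_z,max/|L| = 0.8944

|L| = 2√5 ℏ ≈ 4.4721ℏ, while L_z,max = lℏ = 4ℏ.
L_z,max/|L| = 4/√20 = 0.8944.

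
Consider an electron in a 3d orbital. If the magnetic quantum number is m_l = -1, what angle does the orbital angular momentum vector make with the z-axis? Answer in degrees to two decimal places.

The 3d subshell has l = 2.
|L|² = l(l+1)ℏ² = 6ℏ², so |L| = √6 ℏ.
L_z = m_l ℏ = −1ℏ.
cos θ = L_z/|L| = -1/√6, so θ ≈ 114.09°.

θ ≈ 114.09°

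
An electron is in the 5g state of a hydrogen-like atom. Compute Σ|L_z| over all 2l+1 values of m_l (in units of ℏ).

For 5g, l = 4.
m_l runs from −4 to 4, i.e. {-4, -3, -2, -1, 0, 1, 2, 3, 4}.
Σ|m_l| = 2(1+2+…+4) = 20.

Σ|L_z| = 20 ℏ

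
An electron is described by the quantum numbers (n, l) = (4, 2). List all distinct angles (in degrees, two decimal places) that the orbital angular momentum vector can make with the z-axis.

|L|² = l(l+1)ℏ² = 6ℏ², so |L| = √6 ℏ.
cos θ = m_l/√6 for each m_l ∈ {-2, -1, 0, 1, 2}.

θ ∈ {35.26°, 65.91°, 90.00°, 114.09°, 144.74°}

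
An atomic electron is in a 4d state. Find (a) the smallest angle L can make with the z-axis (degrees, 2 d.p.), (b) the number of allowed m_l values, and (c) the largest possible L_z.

θ_min ≈ 35.26°; 5 values; L_z,max = 2ℏ

4d means n = 4, l = 2.
cos θ_min = 2/√6, so θ_min ≈ 35.26°.
There are 2l+1 = 5 values of m_l.
L_z,max = lℏ = 2ℏ.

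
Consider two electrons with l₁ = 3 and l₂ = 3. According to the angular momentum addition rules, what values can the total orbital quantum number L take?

L runs from |3 − 3| = 0 to 3 + 3 = 6.
So L can be 0, 1, 2, 3, 4, 5, 6.

L = 0, 1, 2, 3, 4, 5, 6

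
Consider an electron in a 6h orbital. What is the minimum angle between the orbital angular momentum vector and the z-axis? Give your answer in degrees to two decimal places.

For 6h, l = 5.
|L| = ℏ√(l(l+1)) = √30 ℏ.
The smallest angle corresponds to the largest L_z, i.e. m_l = l = 5, giving L_z = 5ℏ.
cos θ_min = 5/√30, so θ_min ≈ 24.09°.

θ_min ≈ 24.09°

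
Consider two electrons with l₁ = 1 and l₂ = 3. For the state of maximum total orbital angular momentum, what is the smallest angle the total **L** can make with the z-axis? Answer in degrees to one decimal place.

θ_min ≈ 26.6°

Angular momentum addition gives L = |l₁ − l₂|, …, l₁ + l₂.
So L can be 2, 3, 4.
The maximum is L = 4, with |L_tot| = ℏ√(4·5) = 2√5 ℏ.
The minimum angle with z is arccos(4/√20) ≈ 26.6°.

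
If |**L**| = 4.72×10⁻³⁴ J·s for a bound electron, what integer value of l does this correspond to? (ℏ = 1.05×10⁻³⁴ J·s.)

l = 4

Dividing by ℏ: |L|/ℏ ≈ 4.495.
l(l+1) ≈ 4.495² ≈ 20.21, so l = 4.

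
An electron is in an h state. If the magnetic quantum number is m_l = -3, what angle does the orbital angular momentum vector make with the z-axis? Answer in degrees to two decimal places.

An h state has l = 5.
|L|² = l(l+1)ℏ² = 30ℏ², so |L| = √30 ℏ.
L_z = m_l ℏ = −3ℏ.
cos θ = L_z/|L| = -3/√30, so θ ≈ 123.21°.

θ ≈ 123.21°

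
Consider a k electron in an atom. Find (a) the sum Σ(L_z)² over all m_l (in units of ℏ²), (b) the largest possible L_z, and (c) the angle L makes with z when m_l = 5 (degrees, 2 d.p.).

The letter k corresponds to l = 7.
Σ m_l² = 280, so Σ(L_z)² = 280 ℏ².
L_z,max = lℏ = 7ℏ.
For m_l = 5: cos θ = 5/√56, θ ≈ 48.08°.

Σ(L_z)² = 280 ℏ²; L_z,max = 7ℏ; θ(m_l=5) ≈ 48.08°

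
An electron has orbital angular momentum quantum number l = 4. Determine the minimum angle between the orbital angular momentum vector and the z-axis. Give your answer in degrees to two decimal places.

|L| = ℏ√(l(l+1)) = 2√5 ℏ.
The smallest angle corresponds to the largest L_z, i.e. m_l = l = 4, giving L_z = 4ℏ.
cos θ_min = 4/√20, so θ_min ≈ 26.57°.

θ_min ≈ 26.57°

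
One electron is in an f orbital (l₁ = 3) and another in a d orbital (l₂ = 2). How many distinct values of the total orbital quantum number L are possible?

5

L runs from |3 − 2| = 1 to 3 + 2 = 5.
Allowed values: L = 1, 2, 3, 4, 5.
That is 5 values.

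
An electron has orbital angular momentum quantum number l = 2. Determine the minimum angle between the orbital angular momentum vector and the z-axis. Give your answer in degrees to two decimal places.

|L| = ℏ√(l(l+1)) = √6 ℏ.
The smallest angle corresponds to the largest L_z, i.e. m_l = l = 2, giving L_z = 2ℏ.
cos θ_min = 2/√6, so θ_min ≈ 35.26°.

θ_min ≈ 35.26°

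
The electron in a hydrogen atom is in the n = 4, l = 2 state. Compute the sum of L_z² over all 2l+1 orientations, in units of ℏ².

The allowed m_l values are -2, -1, 0, 1, 2.
Σ m_l² = l(l+1)(2l+1)/3 = 2·3·5/3 = 10.

Σ(L_z)² = 10 ℏ²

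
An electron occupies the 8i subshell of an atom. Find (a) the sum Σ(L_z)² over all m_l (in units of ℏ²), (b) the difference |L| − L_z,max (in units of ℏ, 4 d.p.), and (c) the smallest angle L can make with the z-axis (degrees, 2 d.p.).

Σ(L_z)² = 182 ℏ²; |L|−L_z,max ≈ 0.4807ℏ; θ_min ≈ 22.21°

For 8i, l = 6.
Σ m_l² = 182, so Σ(L_z)² = 182 ℏ².
|L| − L_z,max = (√42 − 6)ℏ ≈ 0.4807ℏ.
cos θ_min = 6/√42, so θ_min ≈ 22.21°.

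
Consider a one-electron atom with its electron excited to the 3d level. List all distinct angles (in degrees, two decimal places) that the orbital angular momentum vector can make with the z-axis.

θ ∈ {35.26°, 65.91°, 90.00°, 114.09°, 144.74°}

The 3d level has l = 2.
|L| = √(l(l+1)) ℏ = √6 ℏ.
cos θ = m_l/√6 for each m_l ∈ {-2, -1, 0, 1, 2}.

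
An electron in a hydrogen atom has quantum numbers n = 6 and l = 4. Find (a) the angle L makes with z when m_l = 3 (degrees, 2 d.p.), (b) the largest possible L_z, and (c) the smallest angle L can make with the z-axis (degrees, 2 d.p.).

For m_l = 3: cos θ = 3/√20, θ ≈ 47.87°.
L_z,max = lℏ = 4ℏ.
cos θ_min = 4/√20, so θ_min ≈ 26.57°.

θ(m_l=3) ≈ 47.87°; L_z,max = 4ℏ; θ_min ≈ 26.57°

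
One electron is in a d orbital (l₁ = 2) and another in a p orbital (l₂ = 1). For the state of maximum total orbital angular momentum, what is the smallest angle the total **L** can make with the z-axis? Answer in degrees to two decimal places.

θ_min ≈ 30.00°

The total orbital quantum number L ranges from |l₁ − l₂| to l₁ + l₂ in integer steps.
Allowed values: L = 1, 2, 3.
The maximum is L = 3, with |L_tot| = ℏ√(3·4) = 2√3 ℏ.
The minimum angle with z is arccos(3/√12) ≈ 30.00°.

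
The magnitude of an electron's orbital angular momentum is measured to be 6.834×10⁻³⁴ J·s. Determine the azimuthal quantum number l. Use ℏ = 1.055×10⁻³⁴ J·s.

l = 6

|L|/ℏ = (6.834×10⁻³⁴)/(1.055×10⁻³⁴) ≈ 6.478.
Set l(l+1) = 41.96; the integer solution is l = 6.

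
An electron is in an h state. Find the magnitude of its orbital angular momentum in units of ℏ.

|L| = √30 ℏ ≈ 5.477ℏ

For an h orbital, l = 5.
|L| = ℏ√(l(l+1)) = ℏ√(5·6) = √30 ℏ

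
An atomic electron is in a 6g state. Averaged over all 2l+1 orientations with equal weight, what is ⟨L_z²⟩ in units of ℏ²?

⟨L_z²⟩ = 6.667 ℏ²

The 6g subshell has l = 4.
m_l runs from −4 to 4, i.e. {-4, -3, -2, -1, 0, 1, 2, 3, 4}.
Average of L_z² over 9 states: 60/9 ℏ² = 6.667 ℏ².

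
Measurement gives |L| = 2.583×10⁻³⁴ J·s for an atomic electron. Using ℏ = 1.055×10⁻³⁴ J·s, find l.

l = 2

Dividing by ℏ: |L|/ℏ ≈ 2.448.
Set l(l+1) = 5.99; the integer solution is l = 2.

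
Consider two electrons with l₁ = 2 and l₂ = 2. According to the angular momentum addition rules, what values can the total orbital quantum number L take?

L = 0, 1, 2, 3, 4

L runs from |2 − 2| = 0 to 2 + 2 = 4.
So L can be 0, 1, 2, 3, 4.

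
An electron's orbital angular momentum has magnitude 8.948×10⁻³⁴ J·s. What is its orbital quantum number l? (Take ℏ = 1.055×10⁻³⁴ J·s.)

Dividing by ℏ: |L|/ℏ ≈ 8.482.
l(l+1) ≈ 8.482² ≈ 71.94, so l = 8.

l = 8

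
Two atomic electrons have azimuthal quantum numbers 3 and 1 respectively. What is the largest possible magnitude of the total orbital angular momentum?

By the triangle rule, |l₁ − l₂| ≤ L ≤ l₁ + l₂.
So L can be 2, 3, 4.
The largest magnitude corresponds to L = 4: |L_tot| = ℏ√(4·5) = 2√5 ℏ.

|L_tot|_max = 2√5 ℏ ≈ 4.472ℏ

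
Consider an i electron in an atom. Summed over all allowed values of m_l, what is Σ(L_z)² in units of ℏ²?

Σ(L_z)² = 182 ℏ²

An i state has l = 6.
The allowed m_l values are -6, -5, -4, -3, -2, -1, 0, 1, 2, 3, 4, 5, 6.
Σ m_l² = l(l+1)(2l+1)/3 = 6·7·13/3 = 182.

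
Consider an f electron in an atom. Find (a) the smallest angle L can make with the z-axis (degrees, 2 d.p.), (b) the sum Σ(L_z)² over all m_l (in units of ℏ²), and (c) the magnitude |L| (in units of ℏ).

An f state has l = 3.
cos θ_min = 3/√12, so θ_min ≈ 30.00°.
Σ m_l² = 28, so Σ(L_z)² = 28 ℏ².
|L| = ℏ√(3·4) = 2√3 ℏ ≈ 3.464ℏ.

θ_min ≈ 30.00°; Σ(L_z)² = 28 ℏ²; |L| = 2√3 ℏ ≈ 3.464ℏ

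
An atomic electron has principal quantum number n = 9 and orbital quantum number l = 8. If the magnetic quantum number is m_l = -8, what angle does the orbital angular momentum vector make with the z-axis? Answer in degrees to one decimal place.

θ ≈ 160.5°

|L|² = l(l+1)ℏ² = 72ℏ², so |L| = 6√2 ℏ.
L_z = m_l ℏ = −8ℏ.
cos θ = L_z/|L| = -8/√72, so θ ≈ 160.5°.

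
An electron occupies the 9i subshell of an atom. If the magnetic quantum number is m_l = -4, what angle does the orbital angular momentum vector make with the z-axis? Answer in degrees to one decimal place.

The 9i subshell has l = 6.
|L| = √(l(l+1)) ℏ = √42 ℏ.
L_z = m_l ℏ = −4ℏ.
cos θ = L_z/|L| = -4/√42, so θ ≈ 128.1°.

θ ≈ 128.1°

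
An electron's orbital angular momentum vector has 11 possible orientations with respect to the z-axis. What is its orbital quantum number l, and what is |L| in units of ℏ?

l = 5, |L| = √30 ℏ ≈ 5.477ℏ

2l + 1 = 11 ⇒ l = 5.
|L| = ℏ√(l(l+1)) = ℏ√(5·6) = √30 ℏ.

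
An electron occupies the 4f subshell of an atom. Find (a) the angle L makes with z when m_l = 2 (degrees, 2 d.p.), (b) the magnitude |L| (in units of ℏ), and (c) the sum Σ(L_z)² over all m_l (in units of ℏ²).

The 4f subshell has l = 3.
For m_l = 2: cos θ = 2/√12, θ ≈ 54.74°.
|L| = ℏ√(3·4) = 2√3 ℏ ≈ 3.464ℏ.
Σ m_l² = 28, so Σ(L_z)² = 28 ℏ².

θ(m_l=2) ≈ 54.74°; |L| = 2√3 ℏ ≈ 3.464ℏ; Σ(L_z)² = 28 ℏ²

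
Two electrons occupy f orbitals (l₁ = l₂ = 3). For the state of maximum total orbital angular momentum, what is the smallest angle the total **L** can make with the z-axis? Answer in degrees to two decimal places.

The total orbital quantum number L ranges from |l₁ − l₂| to l₁ + l₂ in integer steps.
So L can be 0, 1, 2, 3, 4, 5, 6.
The maximum is L = 6, with |L_tot| = ℏ√(6·7) = √42 ℏ.
The minimum angle with z is arccos(6/√42) ≈ 22.21°.

θ_min ≈ 22.21°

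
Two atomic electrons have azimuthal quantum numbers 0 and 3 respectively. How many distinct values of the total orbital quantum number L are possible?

L runs from |0 − 3| = 3 to 0 + 3 = 3.
L ∈ {3}.
That is 1 value.

1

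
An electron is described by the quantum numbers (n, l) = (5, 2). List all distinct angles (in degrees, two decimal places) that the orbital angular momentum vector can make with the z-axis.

θ ∈ {35.26°, 65.91°, 90.00°, 114.09°, 144.74°}

|L| = √(l(l+1)) ℏ = √6 ℏ.
cos θ = m_l/√6 for each m_l ∈ {-2, -1, 0, 1, 2}.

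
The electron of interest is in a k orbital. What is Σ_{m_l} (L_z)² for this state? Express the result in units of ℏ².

K corresponds to l = 7.
The allowed m_l values are -7, -6, -5, -4, -3, -2, -1, 0, 1, 2, 3, 4, 5, 6, 7.
Σ m_l² = 2·(1 + 4 + 9 + 16 + 25 + 36 + 49) = 280.

Σ(L_z)² = 280 ℏ²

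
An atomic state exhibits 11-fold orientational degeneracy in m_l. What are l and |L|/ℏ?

Since there are 2l+1 = 11 values of m_l, l = 5.
Then |L| = √(l(l+1)) ℏ = √30 ℏ.

l = 5, |L| = √30 ℏ ≈ 5.477ℏ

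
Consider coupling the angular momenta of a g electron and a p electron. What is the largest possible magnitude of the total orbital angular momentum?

L runs from |4 − 1| = 3 to 4 + 1 = 5.
So L can be 3, 4, 5.
The largest magnitude corresponds to L = 5: |L_tot| = ℏ√(5·6) = √30 ℏ.

|L_tot|_max = √30 ℏ ≈ 5.477ℏ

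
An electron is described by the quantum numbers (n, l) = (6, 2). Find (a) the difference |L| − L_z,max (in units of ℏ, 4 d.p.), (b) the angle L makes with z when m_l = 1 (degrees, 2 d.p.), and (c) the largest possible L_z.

|L| − L_z,max = (√6 − 2)ℏ ≈ 0.4495ℏ.
For m_l = 1: cos θ = 1/√6, θ ≈ 65.91°.
L_z,max = lℏ = 2ℏ.

|L|−L_z,max ≈ 0.4495ℏ; θ(m_l=1) ≈ 65.91°; L_z,max = 2ℏ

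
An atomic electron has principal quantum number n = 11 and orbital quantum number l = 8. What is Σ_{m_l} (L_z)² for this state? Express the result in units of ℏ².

Σ(L_z)² = 408 ℏ²

m_l runs from −8 to 8, i.e. {-8, -7, -6, -5, -4, -3, -2, -1, 0, 1, 2, 3, 4, 5, 6, 7, 8}.
Summing m² from −8 to 8: Σ m_l² = 408.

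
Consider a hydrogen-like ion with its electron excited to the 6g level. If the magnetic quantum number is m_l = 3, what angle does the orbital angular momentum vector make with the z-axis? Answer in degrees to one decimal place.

θ ≈ 47.9°

The 6g level has l = 4.
|L|² = l(l+1)ℏ² = 20ℏ², so |L| = 2√5 ℏ.
L_z = m_l ℏ = 3ℏ.
cos θ = L_z/|L| = 3/√20, so θ ≈ 47.9°.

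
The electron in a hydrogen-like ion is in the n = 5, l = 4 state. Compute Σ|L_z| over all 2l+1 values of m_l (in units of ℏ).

Σ|L_z| = 20 ℏ

The allowed m_l values are -4, -3, -2, -1, 0, 1, 2, 3, 4.
Σ|m_l| = 2(1+2+…+4) = 20.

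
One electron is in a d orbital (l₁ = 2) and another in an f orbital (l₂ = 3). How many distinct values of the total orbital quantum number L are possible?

L runs from |2 − 3| = 1 to 2 + 3 = 5.
Allowed values: L = 1, 2, 3, 4, 5.
That is 5 values.

5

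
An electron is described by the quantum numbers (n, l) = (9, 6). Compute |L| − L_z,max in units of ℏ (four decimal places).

|L| = √42 ℏ ≈ 6.4807ℏ, while L_z,max = lℏ = 6ℏ.
The difference is (√42 − 6)ℏ ≈ 0.4807ℏ.

|L| − L_z,max ≈ 0.4807ℏ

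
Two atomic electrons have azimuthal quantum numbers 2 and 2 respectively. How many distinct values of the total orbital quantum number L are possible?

5

Angular momentum addition gives L = |l₁ − l₂|, …, l₁ + l₂.
L ∈ {0, 1, 2, 3, 4}.
That is 5 values.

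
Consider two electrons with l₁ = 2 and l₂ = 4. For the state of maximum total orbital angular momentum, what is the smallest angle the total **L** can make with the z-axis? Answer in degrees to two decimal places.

θ_min ≈ 22.21°

The total orbital quantum number L ranges from |l₁ − l₂| to l₁ + l₂ in integer steps.
Allowed values: L = 2, 3, 4, 5, 6.
The maximum is L = 6, with |L_tot| = ℏ√(6·7) = √42 ℏ.
The minimum angle with z is arccos(6/√42) ≈ 22.21°.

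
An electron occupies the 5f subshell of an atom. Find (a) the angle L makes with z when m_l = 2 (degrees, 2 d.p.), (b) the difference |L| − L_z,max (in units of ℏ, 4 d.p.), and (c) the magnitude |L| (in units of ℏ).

For 5f, l = 3.
For m_l = 2: cos θ = 2/√12, θ ≈ 54.74°.
|L| − L_z,max = (2√3 − 3)ℏ ≈ 0.4641ℏ.
|L| = ℏ√(3·4) = 2√3 ℏ ≈ 3.464ℏ.

θ(m_l=2) ≈ 54.74°; |L|−L_z,max ≈ 0.4641ℏ; |L| = 2√3 ℏ ≈ 3.464ℏ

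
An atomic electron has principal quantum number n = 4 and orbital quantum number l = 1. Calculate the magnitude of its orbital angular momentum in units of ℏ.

|L| = √2 ℏ ≈ 1.414ℏ

|L| = ℏ√(l(l+1)) = ℏ√(1·2) = √2 ℏ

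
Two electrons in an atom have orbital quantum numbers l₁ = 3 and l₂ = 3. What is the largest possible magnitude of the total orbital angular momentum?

By the triangle rule, |l₁ − l₂| ≤ L ≤ l₁ + l₂.
Allowed values: L = 0, 1, 2, 3, 4, 5, 6.
The largest magnitude corresponds to L = 6: |L_tot| = ℏ√(6·7) = √42 ℏ.

|L_tot|_max = √42 ℏ ≈ 6.481ℏ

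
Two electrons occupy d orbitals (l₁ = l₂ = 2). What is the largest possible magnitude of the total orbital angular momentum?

L runs from |2 − 2| = 0 to 2 + 2 = 4.
So L can be 0, 1, 2, 3, 4.
The largest magnitude corresponds to L = 4: |L_tot| = ℏ√(4·5) = 2√5 ℏ.

|L_tot|_max = 2√5 ℏ ≈ 4.472ℏ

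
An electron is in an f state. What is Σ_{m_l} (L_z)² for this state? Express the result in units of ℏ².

Σ(L_z)² = 28 ℏ²

For an f orbital, l = 3.
m_l ∈ {-3, -2, -1, 0, 1, 2, 3}.
Σ m_l² = l(l+1)(2l+1)/3 = 3·4·7/3 = 28.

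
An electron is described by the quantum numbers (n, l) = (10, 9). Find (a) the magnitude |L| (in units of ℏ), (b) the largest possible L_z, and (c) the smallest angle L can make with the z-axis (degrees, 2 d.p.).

|L| = ℏ√(9·10) = 3√10 ℏ ≈ 9.487ℏ.
L_z,max = lℏ = 9ℏ.
cos θ_min = 9/√90, so θ_min ≈ 18.43°.

|L| = 3√10 ℏ ≈ 9.487ℏ; L_z,max = 9ℏ; θ_min ≈ 18.43°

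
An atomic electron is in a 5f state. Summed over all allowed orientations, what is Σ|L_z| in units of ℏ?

The 5f subshell has l = 3.
m_l ∈ {-3, -2, -1, 0, 1, 2, 3}.
Σ|m_l| = 2(1+2+…+3) = 12.

Σ|L_z| = 12 ℏ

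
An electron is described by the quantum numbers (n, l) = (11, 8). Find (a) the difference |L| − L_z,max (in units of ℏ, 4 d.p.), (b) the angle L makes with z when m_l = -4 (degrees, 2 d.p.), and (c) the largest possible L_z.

|L|−L_z,max ≈ 0.4853ℏ; θ(m_l=-4) ≈ 118.13°; L_z,max = 8ℏ

|L| − L_z,max = (6√2 − 8)ℏ ≈ 0.4853ℏ.
For m_l = -4: cos θ = -4/√72, θ ≈ 118.13°.
L_z,max = lℏ = 8ℏ.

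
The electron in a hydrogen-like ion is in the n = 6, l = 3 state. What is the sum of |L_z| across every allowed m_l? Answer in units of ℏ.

m_l ∈ {-3, -2, -1, 0, 1, 2, 3}.
Σ|m_l| = l(l+1) = 12.

Σ|L_z| = 12 ℏ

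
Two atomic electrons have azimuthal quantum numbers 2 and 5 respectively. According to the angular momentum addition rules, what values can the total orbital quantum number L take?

L = 3, 4, 5, 6, 7

Angular momentum addition gives L = |l₁ − l₂|, …, l₁ + l₂.
Allowed values: L = 3, 4, 5, 6, 7.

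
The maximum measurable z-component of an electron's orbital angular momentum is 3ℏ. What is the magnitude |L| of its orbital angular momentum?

|L| = 2√3 ℏ ≈ 3.464ℏ

L_z,max = lℏ, so l = 3.
|L| = √(l(l+1)) ℏ = 2√3 ℏ.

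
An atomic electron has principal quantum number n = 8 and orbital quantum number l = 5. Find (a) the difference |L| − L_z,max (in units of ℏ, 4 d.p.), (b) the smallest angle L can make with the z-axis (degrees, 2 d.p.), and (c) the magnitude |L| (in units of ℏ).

|L|−L_z,max ≈ 0.4772ℏ; θ_min ≈ 24.09°; |L| = √30 ℏ ≈ 5.477ℏ

|L| − L_z,max = (√30 − 5)ℏ ≈ 0.4772ℏ.
cos θ_min = 5/√30, so θ_min ≈ 24.09°.
|L| = ℏ√(5·6) = √30 ℏ ≈ 5.477ℏ.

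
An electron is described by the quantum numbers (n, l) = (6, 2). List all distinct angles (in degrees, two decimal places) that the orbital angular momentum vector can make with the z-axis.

|L| = √(l(l+1)) ℏ = √6 ℏ.
cos θ = m_l/√6 for each m_l ∈ {-2, -1, 0, 1, 2}.

θ ∈ {35.26°, 65.91°, 90.00°, 114.09°, 144.74°}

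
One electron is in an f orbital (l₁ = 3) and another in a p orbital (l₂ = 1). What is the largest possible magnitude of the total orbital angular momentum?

The total orbital quantum number L ranges from |l₁ − l₂| to l₁ + l₂ in integer steps.
So L can be 2, 3, 4.
The largest magnitude corresponds to L = 4: |L_tot| = ℏ√(4·5) = 2√5 ℏ.

|L_tot|_max = 2√5 ℏ ≈ 4.472ℏ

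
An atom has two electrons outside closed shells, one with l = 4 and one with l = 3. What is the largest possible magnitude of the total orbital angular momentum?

|L_tot|_max = 2√14 ℏ ≈ 7.483ℏ

L runs from |4 − 3| = 1 to 4 + 3 = 7.
Allowed values: L = 1, 2, 3, 4, 5, 6, 7.
The largest magnitude corresponds to L = 7: |L_tot| = ℏ√(7·8) = 2√14 ℏ.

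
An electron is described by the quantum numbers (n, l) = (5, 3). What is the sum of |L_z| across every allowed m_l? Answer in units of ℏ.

The allowed m_l values are -3, -2, -1, 0, 1, 2, 3.
Σ|m_l| = 2·3(3+1)/2 = 12.

Σ|L_z| = 12 ℏ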